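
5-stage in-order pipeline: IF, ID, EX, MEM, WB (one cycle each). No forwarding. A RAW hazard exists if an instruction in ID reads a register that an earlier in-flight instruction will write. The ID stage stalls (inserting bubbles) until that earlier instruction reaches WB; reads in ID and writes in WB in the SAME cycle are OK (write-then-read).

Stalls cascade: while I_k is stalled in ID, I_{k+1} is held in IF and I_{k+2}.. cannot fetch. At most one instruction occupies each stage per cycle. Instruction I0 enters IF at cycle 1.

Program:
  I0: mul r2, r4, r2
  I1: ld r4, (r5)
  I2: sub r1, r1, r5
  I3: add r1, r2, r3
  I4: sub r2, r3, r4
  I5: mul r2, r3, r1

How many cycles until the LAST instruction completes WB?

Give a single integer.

Answer: 11

Derivation:
I0 mul r2 <- r4,r2: IF@1 ID@2 stall=0 (-) EX@3 MEM@4 WB@5
I1 ld r4 <- r5: IF@2 ID@3 stall=0 (-) EX@4 MEM@5 WB@6
I2 sub r1 <- r1,r5: IF@3 ID@4 stall=0 (-) EX@5 MEM@6 WB@7
I3 add r1 <- r2,r3: IF@4 ID@5 stall=0 (-) EX@6 MEM@7 WB@8
I4 sub r2 <- r3,r4: IF@5 ID@6 stall=0 (-) EX@7 MEM@8 WB@9
I5 mul r2 <- r3,r1: IF@6 ID@7 stall=1 (RAW on I3.r1 (WB@8)) EX@9 MEM@10 WB@11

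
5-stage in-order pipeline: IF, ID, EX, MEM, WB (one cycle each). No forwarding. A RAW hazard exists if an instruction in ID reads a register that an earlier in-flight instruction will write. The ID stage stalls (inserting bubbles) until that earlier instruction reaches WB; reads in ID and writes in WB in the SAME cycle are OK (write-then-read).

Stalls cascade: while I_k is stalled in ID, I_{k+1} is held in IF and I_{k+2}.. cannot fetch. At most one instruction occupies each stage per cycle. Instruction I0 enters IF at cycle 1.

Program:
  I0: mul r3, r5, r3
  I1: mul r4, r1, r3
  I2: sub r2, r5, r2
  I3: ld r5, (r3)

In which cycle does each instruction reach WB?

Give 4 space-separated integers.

Answer: 5 8 9 10

Derivation:
I0 mul r3 <- r5,r3: IF@1 ID@2 stall=0 (-) EX@3 MEM@4 WB@5
I1 mul r4 <- r1,r3: IF@2 ID@3 stall=2 (RAW on I0.r3 (WB@5)) EX@6 MEM@7 WB@8
I2 sub r2 <- r5,r2: IF@3 ID@6 stall=0 (-) EX@7 MEM@8 WB@9
I3 ld r5 <- r3: IF@6 ID@7 stall=0 (-) EX@8 MEM@9 WB@10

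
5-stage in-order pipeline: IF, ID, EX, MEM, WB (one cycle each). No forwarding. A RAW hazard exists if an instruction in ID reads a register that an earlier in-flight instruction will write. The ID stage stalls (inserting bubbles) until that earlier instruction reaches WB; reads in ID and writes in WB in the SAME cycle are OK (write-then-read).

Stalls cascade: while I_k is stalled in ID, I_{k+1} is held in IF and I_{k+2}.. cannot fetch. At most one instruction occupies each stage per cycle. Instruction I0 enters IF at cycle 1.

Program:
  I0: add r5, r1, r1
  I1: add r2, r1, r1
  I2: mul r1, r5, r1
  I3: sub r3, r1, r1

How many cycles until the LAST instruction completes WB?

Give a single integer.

Answer: 11

Derivation:
I0 add r5 <- r1,r1: IF@1 ID@2 stall=0 (-) EX@3 MEM@4 WB@5
I1 add r2 <- r1,r1: IF@2 ID@3 stall=0 (-) EX@4 MEM@5 WB@6
I2 mul r1 <- r5,r1: IF@3 ID@4 stall=1 (RAW on I0.r5 (WB@5)) EX@6 MEM@7 WB@8
I3 sub r3 <- r1,r1: IF@4 ID@6 stall=2 (RAW on I2.r1 (WB@8)) EX@9 MEM@10 WB@11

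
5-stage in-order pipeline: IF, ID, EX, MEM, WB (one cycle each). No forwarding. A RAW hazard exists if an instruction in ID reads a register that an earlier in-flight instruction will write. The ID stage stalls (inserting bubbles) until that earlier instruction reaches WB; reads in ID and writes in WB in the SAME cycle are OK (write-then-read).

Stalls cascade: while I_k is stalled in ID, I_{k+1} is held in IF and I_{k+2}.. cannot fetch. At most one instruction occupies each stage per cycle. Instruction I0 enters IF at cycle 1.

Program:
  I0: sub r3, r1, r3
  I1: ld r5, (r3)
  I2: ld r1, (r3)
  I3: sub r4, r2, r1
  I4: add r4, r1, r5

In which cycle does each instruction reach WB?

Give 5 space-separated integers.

Answer: 5 8 9 12 13

Derivation:
I0 sub r3 <- r1,r3: IF@1 ID@2 stall=0 (-) EX@3 MEM@4 WB@5
I1 ld r5 <- r3: IF@2 ID@3 stall=2 (RAW on I0.r3 (WB@5)) EX@6 MEM@7 WB@8
I2 ld r1 <- r3: IF@3 ID@6 stall=0 (-) EX@7 MEM@8 WB@9
I3 sub r4 <- r2,r1: IF@6 ID@7 stall=2 (RAW on I2.r1 (WB@9)) EX@10 MEM@11 WB@12
I4 add r4 <- r1,r5: IF@7 ID@10 stall=0 (-) EX@11 MEM@12 WB@13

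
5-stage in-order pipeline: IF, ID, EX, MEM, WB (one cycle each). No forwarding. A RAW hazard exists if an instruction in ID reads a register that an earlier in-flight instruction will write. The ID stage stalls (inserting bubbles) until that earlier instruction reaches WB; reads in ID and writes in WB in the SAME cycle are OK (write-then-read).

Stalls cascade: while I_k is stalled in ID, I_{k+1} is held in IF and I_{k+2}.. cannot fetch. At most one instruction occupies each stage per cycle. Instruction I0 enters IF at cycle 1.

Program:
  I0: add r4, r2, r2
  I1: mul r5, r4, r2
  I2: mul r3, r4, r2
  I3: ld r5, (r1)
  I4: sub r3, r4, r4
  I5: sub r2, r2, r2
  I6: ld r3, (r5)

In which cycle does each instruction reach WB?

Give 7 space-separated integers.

Answer: 5 8 9 10 11 12 13

Derivation:
I0 add r4 <- r2,r2: IF@1 ID@2 stall=0 (-) EX@3 MEM@4 WB@5
I1 mul r5 <- r4,r2: IF@2 ID@3 stall=2 (RAW on I0.r4 (WB@5)) EX@6 MEM@7 WB@8
I2 mul r3 <- r4,r2: IF@3 ID@6 stall=0 (-) EX@7 MEM@8 WB@9
I3 ld r5 <- r1: IF@6 ID@7 stall=0 (-) EX@8 MEM@9 WB@10
I4 sub r3 <- r4,r4: IF@7 ID@8 stall=0 (-) EX@9 MEM@10 WB@11
I5 sub r2 <- r2,r2: IF@8 ID@9 stall=0 (-) EX@10 MEM@11 WB@12
I6 ld r3 <- r5: IF@9 ID@10 stall=0 (-) EX@11 MEM@12 WB@13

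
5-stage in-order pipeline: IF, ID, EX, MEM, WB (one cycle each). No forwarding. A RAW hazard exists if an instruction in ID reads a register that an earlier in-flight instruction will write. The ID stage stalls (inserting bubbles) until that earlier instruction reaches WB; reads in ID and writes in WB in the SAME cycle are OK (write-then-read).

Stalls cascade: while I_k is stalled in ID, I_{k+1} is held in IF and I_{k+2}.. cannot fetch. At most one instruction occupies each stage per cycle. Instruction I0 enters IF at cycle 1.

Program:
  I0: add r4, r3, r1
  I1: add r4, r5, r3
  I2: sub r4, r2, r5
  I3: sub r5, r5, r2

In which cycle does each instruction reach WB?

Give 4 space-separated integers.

I0 add r4 <- r3,r1: IF@1 ID@2 stall=0 (-) EX@3 MEM@4 WB@5
I1 add r4 <- r5,r3: IF@2 ID@3 stall=0 (-) EX@4 MEM@5 WB@6
I2 sub r4 <- r2,r5: IF@3 ID@4 stall=0 (-) EX@5 MEM@6 WB@7
I3 sub r5 <- r5,r2: IF@4 ID@5 stall=0 (-) EX@6 MEM@7 WB@8

Answer: 5 6 7 8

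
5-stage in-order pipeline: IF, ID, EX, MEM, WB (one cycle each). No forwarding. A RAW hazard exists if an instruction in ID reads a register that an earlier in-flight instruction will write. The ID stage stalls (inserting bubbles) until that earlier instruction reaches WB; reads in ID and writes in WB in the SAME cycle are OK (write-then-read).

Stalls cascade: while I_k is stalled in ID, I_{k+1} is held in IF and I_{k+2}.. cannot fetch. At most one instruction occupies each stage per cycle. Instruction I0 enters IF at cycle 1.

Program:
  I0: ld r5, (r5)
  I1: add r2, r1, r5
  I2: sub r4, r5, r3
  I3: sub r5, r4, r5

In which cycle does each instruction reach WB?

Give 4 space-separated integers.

Answer: 5 8 9 12

Derivation:
I0 ld r5 <- r5: IF@1 ID@2 stall=0 (-) EX@3 MEM@4 WB@5
I1 add r2 <- r1,r5: IF@2 ID@3 stall=2 (RAW on I0.r5 (WB@5)) EX@6 MEM@7 WB@8
I2 sub r4 <- r5,r3: IF@3 ID@6 stall=0 (-) EX@7 MEM@8 WB@9
I3 sub r5 <- r4,r5: IF@6 ID@7 stall=2 (RAW on I2.r4 (WB@9)) EX@10 MEM@11 WB@12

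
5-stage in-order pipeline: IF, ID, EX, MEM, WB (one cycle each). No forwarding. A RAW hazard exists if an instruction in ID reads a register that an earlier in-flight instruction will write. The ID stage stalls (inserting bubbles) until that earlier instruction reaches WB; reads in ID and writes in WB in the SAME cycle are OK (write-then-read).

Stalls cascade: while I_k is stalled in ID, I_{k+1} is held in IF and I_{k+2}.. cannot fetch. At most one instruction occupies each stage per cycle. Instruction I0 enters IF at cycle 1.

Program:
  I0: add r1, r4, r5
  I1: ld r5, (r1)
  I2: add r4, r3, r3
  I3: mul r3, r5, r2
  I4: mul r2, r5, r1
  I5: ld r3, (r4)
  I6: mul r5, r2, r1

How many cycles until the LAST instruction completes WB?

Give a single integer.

I0 add r1 <- r4,r5: IF@1 ID@2 stall=0 (-) EX@3 MEM@4 WB@5
I1 ld r5 <- r1: IF@2 ID@3 stall=2 (RAW on I0.r1 (WB@5)) EX@6 MEM@7 WB@8
I2 add r4 <- r3,r3: IF@3 ID@6 stall=0 (-) EX@7 MEM@8 WB@9
I3 mul r3 <- r5,r2: IF@6 ID@7 stall=1 (RAW on I1.r5 (WB@8)) EX@9 MEM@10 WB@11
I4 mul r2 <- r5,r1: IF@7 ID@9 stall=0 (-) EX@10 MEM@11 WB@12
I5 ld r3 <- r4: IF@9 ID@10 stall=0 (-) EX@11 MEM@12 WB@13
I6 mul r5 <- r2,r1: IF@10 ID@11 stall=1 (RAW on I4.r2 (WB@12)) EX@13 MEM@14 WB@15

Answer: 15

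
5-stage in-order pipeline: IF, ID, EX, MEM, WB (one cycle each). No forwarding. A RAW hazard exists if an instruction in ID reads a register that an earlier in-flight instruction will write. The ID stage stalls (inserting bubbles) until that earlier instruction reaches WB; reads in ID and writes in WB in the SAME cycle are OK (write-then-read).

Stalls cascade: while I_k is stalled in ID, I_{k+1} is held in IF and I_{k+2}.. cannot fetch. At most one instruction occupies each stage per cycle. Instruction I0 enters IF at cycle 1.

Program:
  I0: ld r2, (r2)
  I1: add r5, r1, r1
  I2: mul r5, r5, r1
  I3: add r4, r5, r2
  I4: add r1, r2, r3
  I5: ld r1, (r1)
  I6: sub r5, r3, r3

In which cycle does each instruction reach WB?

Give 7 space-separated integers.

Answer: 5 6 9 12 13 16 17

Derivation:
I0 ld r2 <- r2: IF@1 ID@2 stall=0 (-) EX@3 MEM@4 WB@5
I1 add r5 <- r1,r1: IF@2 ID@3 stall=0 (-) EX@4 MEM@5 WB@6
I2 mul r5 <- r5,r1: IF@3 ID@4 stall=2 (RAW on I1.r5 (WB@6)) EX@7 MEM@8 WB@9
I3 add r4 <- r5,r2: IF@4 ID@7 stall=2 (RAW on I2.r5 (WB@9)) EX@10 MEM@11 WB@12
I4 add r1 <- r2,r3: IF@7 ID@10 stall=0 (-) EX@11 MEM@12 WB@13
I5 ld r1 <- r1: IF@10 ID@11 stall=2 (RAW on I4.r1 (WB@13)) EX@14 MEM@15 WB@16
I6 sub r5 <- r3,r3: IF@11 ID@14 stall=0 (-) EX@15 MEM@16 WB@17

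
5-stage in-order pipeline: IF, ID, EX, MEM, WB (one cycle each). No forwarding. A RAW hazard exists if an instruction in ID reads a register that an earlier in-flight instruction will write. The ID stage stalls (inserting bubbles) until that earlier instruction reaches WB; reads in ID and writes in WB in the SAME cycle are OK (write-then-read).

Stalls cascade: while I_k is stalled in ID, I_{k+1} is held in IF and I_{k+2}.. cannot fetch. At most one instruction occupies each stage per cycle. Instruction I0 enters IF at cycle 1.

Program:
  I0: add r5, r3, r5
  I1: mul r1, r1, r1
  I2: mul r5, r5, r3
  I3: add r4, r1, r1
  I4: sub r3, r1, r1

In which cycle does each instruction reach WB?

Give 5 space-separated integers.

Answer: 5 6 8 9 10

Derivation:
I0 add r5 <- r3,r5: IF@1 ID@2 stall=0 (-) EX@3 MEM@4 WB@5
I1 mul r1 <- r1,r1: IF@2 ID@3 stall=0 (-) EX@4 MEM@5 WB@6
I2 mul r5 <- r5,r3: IF@3 ID@4 stall=1 (RAW on I0.r5 (WB@5)) EX@6 MEM@7 WB@8
I3 add r4 <- r1,r1: IF@4 ID@6 stall=0 (-) EX@7 MEM@8 WB@9
I4 sub r3 <- r1,r1: IF@6 ID@7 stall=0 (-) EX@8 MEM@9 WB@10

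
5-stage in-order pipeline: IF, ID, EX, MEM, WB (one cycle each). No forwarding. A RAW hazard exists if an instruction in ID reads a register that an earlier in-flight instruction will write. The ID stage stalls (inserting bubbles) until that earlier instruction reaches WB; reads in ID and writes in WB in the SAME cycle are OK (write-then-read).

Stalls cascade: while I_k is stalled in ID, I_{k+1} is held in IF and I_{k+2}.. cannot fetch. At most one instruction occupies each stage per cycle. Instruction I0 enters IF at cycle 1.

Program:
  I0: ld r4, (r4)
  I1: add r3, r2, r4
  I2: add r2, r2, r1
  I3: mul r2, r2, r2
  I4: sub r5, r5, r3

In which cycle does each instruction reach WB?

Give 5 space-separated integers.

Answer: 5 8 9 12 13

Derivation:
I0 ld r4 <- r4: IF@1 ID@2 stall=0 (-) EX@3 MEM@4 WB@5
I1 add r3 <- r2,r4: IF@2 ID@3 stall=2 (RAW on I0.r4 (WB@5)) EX@6 MEM@7 WB@8
I2 add r2 <- r2,r1: IF@3 ID@6 stall=0 (-) EX@7 MEM@8 WB@9
I3 mul r2 <- r2,r2: IF@6 ID@7 stall=2 (RAW on I2.r2 (WB@9)) EX@10 MEM@11 WB@12
I4 sub r5 <- r5,r3: IF@7 ID@10 stall=0 (-) EX@11 MEM@12 WB@13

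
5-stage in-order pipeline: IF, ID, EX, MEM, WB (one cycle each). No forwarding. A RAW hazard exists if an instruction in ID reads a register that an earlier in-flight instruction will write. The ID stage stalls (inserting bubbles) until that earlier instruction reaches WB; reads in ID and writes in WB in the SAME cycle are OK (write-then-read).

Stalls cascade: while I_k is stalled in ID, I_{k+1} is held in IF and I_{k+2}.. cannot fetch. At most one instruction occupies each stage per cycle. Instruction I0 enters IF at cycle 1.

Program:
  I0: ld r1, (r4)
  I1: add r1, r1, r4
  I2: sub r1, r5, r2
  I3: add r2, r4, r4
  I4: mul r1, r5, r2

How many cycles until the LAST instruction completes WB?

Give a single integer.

I0 ld r1 <- r4: IF@1 ID@2 stall=0 (-) EX@3 MEM@4 WB@5
I1 add r1 <- r1,r4: IF@2 ID@3 stall=2 (RAW on I0.r1 (WB@5)) EX@6 MEM@7 WB@8
I2 sub r1 <- r5,r2: IF@3 ID@6 stall=0 (-) EX@7 MEM@8 WB@9
I3 add r2 <- r4,r4: IF@6 ID@7 stall=0 (-) EX@8 MEM@9 WB@10
I4 mul r1 <- r5,r2: IF@7 ID@8 stall=2 (RAW on I3.r2 (WB@10)) EX@11 MEM@12 WB@13

Answer: 13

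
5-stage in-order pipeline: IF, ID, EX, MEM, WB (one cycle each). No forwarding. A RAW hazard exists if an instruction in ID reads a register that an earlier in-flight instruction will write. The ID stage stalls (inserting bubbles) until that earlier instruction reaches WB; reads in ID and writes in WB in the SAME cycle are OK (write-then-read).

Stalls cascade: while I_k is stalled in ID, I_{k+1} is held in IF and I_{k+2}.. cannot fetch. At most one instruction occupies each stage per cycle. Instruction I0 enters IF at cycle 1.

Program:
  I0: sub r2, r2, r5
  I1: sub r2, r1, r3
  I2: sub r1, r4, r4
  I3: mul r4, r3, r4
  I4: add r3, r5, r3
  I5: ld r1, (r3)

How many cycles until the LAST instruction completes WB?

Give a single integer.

Answer: 12

Derivation:
I0 sub r2 <- r2,r5: IF@1 ID@2 stall=0 (-) EX@3 MEM@4 WB@5
I1 sub r2 <- r1,r3: IF@2 ID@3 stall=0 (-) EX@4 MEM@5 WB@6
I2 sub r1 <- r4,r4: IF@3 ID@4 stall=0 (-) EX@5 MEM@6 WB@7
I3 mul r4 <- r3,r4: IF@4 ID@5 stall=0 (-) EX@6 MEM@7 WB@8
I4 add r3 <- r5,r3: IF@5 ID@6 stall=0 (-) EX@7 MEM@8 WB@9
I5 ld r1 <- r3: IF@6 ID@7 stall=2 (RAW on I4.r3 (WB@9)) EX@10 MEM@11 WB@12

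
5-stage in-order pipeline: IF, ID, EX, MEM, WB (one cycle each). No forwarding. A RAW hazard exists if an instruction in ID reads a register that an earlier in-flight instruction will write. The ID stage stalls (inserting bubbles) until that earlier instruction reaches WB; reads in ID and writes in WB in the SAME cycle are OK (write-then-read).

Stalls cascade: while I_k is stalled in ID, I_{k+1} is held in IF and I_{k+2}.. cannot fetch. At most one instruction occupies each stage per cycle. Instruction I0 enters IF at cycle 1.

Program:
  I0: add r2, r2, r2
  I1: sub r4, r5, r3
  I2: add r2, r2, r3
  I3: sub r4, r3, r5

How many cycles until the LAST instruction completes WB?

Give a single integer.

I0 add r2 <- r2,r2: IF@1 ID@2 stall=0 (-) EX@3 MEM@4 WB@5
I1 sub r4 <- r5,r3: IF@2 ID@3 stall=0 (-) EX@4 MEM@5 WB@6
I2 add r2 <- r2,r3: IF@3 ID@4 stall=1 (RAW on I0.r2 (WB@5)) EX@6 MEM@7 WB@8
I3 sub r4 <- r3,r5: IF@4 ID@6 stall=0 (-) EX@7 MEM@8 WB@9

Answer: 9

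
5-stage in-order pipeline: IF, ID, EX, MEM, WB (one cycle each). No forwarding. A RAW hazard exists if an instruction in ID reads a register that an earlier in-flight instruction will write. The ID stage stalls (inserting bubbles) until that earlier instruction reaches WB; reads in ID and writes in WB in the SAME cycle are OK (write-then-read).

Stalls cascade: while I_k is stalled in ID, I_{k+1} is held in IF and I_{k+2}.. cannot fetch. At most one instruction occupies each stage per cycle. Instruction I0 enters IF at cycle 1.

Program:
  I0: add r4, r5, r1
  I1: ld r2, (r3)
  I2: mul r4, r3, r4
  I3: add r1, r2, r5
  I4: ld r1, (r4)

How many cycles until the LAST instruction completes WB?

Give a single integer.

Answer: 11

Derivation:
I0 add r4 <- r5,r1: IF@1 ID@2 stall=0 (-) EX@3 MEM@4 WB@5
I1 ld r2 <- r3: IF@2 ID@3 stall=0 (-) EX@4 MEM@5 WB@6
I2 mul r4 <- r3,r4: IF@3 ID@4 stall=1 (RAW on I0.r4 (WB@5)) EX@6 MEM@7 WB@8
I3 add r1 <- r2,r5: IF@4 ID@6 stall=0 (-) EX@7 MEM@8 WB@9
I4 ld r1 <- r4: IF@6 ID@7 stall=1 (RAW on I2.r4 (WB@8)) EX@9 MEM@10 WB@11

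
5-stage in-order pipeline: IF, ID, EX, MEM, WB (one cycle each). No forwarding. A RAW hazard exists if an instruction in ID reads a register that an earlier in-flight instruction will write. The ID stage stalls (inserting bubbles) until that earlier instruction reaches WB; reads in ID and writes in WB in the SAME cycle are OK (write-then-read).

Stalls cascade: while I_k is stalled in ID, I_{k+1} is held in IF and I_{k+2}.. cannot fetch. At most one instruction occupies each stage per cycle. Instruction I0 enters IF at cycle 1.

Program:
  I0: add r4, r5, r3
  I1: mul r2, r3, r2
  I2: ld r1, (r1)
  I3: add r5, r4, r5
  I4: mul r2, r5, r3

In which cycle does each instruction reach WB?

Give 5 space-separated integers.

Answer: 5 6 7 8 11

Derivation:
I0 add r4 <- r5,r3: IF@1 ID@2 stall=0 (-) EX@3 MEM@4 WB@5
I1 mul r2 <- r3,r2: IF@2 ID@3 stall=0 (-) EX@4 MEM@5 WB@6
I2 ld r1 <- r1: IF@3 ID@4 stall=0 (-) EX@5 MEM@6 WB@7
I3 add r5 <- r4,r5: IF@4 ID@5 stall=0 (-) EX@6 MEM@7 WB@8
I4 mul r2 <- r5,r3: IF@5 ID@6 stall=2 (RAW on I3.r5 (WB@8)) EX@9 MEM@10 WB@11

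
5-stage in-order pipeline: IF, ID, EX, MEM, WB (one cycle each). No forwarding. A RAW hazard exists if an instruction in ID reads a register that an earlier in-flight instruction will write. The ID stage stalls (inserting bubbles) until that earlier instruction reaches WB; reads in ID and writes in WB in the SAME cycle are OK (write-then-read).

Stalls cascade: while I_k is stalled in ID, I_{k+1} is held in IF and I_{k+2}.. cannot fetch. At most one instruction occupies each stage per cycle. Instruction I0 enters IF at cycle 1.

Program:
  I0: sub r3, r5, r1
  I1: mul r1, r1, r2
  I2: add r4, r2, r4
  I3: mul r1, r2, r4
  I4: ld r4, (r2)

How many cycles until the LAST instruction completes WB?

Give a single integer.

I0 sub r3 <- r5,r1: IF@1 ID@2 stall=0 (-) EX@3 MEM@4 WB@5
I1 mul r1 <- r1,r2: IF@2 ID@3 stall=0 (-) EX@4 MEM@5 WB@6
I2 add r4 <- r2,r4: IF@3 ID@4 stall=0 (-) EX@5 MEM@6 WB@7
I3 mul r1 <- r2,r4: IF@4 ID@5 stall=2 (RAW on I2.r4 (WB@7)) EX@8 MEM@9 WB@10
I4 ld r4 <- r2: IF@5 ID@8 stall=0 (-) EX@9 MEM@10 WB@11

Answer: 11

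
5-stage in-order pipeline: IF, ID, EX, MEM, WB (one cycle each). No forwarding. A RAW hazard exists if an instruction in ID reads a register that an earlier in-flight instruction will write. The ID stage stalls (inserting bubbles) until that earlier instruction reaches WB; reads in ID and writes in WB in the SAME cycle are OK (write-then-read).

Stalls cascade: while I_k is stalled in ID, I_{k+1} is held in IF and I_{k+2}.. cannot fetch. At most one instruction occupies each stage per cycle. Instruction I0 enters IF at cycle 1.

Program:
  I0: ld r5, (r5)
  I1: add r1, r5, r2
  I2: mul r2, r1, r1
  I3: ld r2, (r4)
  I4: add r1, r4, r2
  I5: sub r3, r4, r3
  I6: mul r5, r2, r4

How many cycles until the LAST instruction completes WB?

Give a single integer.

Answer: 17

Derivation:
I0 ld r5 <- r5: IF@1 ID@2 stall=0 (-) EX@3 MEM@4 WB@5
I1 add r1 <- r5,r2: IF@2 ID@3 stall=2 (RAW on I0.r5 (WB@5)) EX@6 MEM@7 WB@8
I2 mul r2 <- r1,r1: IF@3 ID@6 stall=2 (RAW on I1.r1 (WB@8)) EX@9 MEM@10 WB@11
I3 ld r2 <- r4: IF@6 ID@9 stall=0 (-) EX@10 MEM@11 WB@12
I4 add r1 <- r4,r2: IF@9 ID@10 stall=2 (RAW on I3.r2 (WB@12)) EX@13 MEM@14 WB@15
I5 sub r3 <- r4,r3: IF@10 ID@13 stall=0 (-) EX@14 MEM@15 WB@16
I6 mul r5 <- r2,r4: IF@13 ID@14 stall=0 (-) EX@15 MEM@16 WB@17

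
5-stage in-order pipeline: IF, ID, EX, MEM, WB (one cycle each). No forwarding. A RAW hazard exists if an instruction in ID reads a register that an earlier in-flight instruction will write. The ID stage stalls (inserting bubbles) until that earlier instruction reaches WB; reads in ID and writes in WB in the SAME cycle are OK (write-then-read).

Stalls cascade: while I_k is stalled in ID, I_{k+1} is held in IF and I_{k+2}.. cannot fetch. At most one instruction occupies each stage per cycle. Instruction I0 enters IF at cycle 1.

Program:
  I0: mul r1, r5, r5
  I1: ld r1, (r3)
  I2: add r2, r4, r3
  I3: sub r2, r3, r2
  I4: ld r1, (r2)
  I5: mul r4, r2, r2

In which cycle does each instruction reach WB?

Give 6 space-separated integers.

I0 mul r1 <- r5,r5: IF@1 ID@2 stall=0 (-) EX@3 MEM@4 WB@5
I1 ld r1 <- r3: IF@2 ID@3 stall=0 (-) EX@4 MEM@5 WB@6
I2 add r2 <- r4,r3: IF@3 ID@4 stall=0 (-) EX@5 MEM@6 WB@7
I3 sub r2 <- r3,r2: IF@4 ID@5 stall=2 (RAW on I2.r2 (WB@7)) EX@8 MEM@9 WB@10
I4 ld r1 <- r2: IF@5 ID@8 stall=2 (RAW on I3.r2 (WB@10)) EX@11 MEM@12 WB@13
I5 mul r4 <- r2,r2: IF@8 ID@11 stall=0 (-) EX@12 MEM@13 WB@14

Answer: 5 6 7 10 13 14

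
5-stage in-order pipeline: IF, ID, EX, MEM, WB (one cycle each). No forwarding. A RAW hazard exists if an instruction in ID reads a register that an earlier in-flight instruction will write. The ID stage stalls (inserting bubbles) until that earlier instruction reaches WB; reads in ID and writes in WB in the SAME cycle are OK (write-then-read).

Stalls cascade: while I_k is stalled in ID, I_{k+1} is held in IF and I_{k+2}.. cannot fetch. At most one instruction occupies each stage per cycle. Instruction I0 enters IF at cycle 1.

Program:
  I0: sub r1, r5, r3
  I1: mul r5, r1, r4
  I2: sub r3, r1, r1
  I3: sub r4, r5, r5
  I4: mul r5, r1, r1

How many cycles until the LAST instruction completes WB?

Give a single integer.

Answer: 12

Derivation:
I0 sub r1 <- r5,r3: IF@1 ID@2 stall=0 (-) EX@3 MEM@4 WB@5
I1 mul r5 <- r1,r4: IF@2 ID@3 stall=2 (RAW on I0.r1 (WB@5)) EX@6 MEM@7 WB@8
I2 sub r3 <- r1,r1: IF@3 ID@6 stall=0 (-) EX@7 MEM@8 WB@9
I3 sub r4 <- r5,r5: IF@6 ID@7 stall=1 (RAW on I1.r5 (WB@8)) EX@9 MEM@10 WB@11
I4 mul r5 <- r1,r1: IF@7 ID@9 stall=0 (-) EX@10 MEM@11 WB@12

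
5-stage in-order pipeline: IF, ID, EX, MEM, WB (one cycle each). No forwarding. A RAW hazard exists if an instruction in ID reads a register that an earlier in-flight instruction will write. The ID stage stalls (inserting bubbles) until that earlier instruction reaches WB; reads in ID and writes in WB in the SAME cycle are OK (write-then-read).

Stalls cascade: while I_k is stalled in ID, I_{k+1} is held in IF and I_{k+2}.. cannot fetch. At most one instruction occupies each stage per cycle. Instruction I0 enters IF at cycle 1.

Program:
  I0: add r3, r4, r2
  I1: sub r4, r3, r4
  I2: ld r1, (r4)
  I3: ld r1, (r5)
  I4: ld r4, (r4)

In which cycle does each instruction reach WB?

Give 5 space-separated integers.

I0 add r3 <- r4,r2: IF@1 ID@2 stall=0 (-) EX@3 MEM@4 WB@5
I1 sub r4 <- r3,r4: IF@2 ID@3 stall=2 (RAW on I0.r3 (WB@5)) EX@6 MEM@7 WB@8
I2 ld r1 <- r4: IF@3 ID@6 stall=2 (RAW on I1.r4 (WB@8)) EX@9 MEM@10 WB@11
I3 ld r1 <- r5: IF@6 ID@9 stall=0 (-) EX@10 MEM@11 WB@12
I4 ld r4 <- r4: IF@9 ID@10 stall=0 (-) EX@11 MEM@12 WB@13

Answer: 5 8 11 12 13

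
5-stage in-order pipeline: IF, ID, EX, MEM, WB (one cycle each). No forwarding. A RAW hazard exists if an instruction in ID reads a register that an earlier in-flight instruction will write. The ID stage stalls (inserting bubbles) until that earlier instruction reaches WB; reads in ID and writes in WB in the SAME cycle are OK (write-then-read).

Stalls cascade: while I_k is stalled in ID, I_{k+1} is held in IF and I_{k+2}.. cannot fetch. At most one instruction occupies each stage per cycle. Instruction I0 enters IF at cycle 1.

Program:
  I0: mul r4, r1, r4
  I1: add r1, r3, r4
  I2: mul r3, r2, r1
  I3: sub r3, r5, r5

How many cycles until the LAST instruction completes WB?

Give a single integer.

Answer: 12

Derivation:
I0 mul r4 <- r1,r4: IF@1 ID@2 stall=0 (-) EX@3 MEM@4 WB@5
I1 add r1 <- r3,r4: IF@2 ID@3 stall=2 (RAW on I0.r4 (WB@5)) EX@6 MEM@7 WB@8
I2 mul r3 <- r2,r1: IF@3 ID@6 stall=2 (RAW on I1.r1 (WB@8)) EX@9 MEM@10 WB@11
I3 sub r3 <- r5,r5: IF@6 ID@9 stall=0 (-) EX@10 MEM@11 WB@12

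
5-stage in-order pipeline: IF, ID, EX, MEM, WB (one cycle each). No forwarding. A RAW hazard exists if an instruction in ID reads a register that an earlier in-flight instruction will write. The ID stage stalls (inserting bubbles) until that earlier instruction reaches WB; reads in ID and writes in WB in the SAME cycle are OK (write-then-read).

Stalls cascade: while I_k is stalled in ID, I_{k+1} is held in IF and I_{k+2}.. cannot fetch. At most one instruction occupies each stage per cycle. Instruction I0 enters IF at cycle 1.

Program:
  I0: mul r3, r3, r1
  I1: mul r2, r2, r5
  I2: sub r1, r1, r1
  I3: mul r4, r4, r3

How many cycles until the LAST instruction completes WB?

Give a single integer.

Answer: 8

Derivation:
I0 mul r3 <- r3,r1: IF@1 ID@2 stall=0 (-) EX@3 MEM@4 WB@5
I1 mul r2 <- r2,r5: IF@2 ID@3 stall=0 (-) EX@4 MEM@5 WB@6
I2 sub r1 <- r1,r1: IF@3 ID@4 stall=0 (-) EX@5 MEM@6 WB@7
I3 mul r4 <- r4,r3: IF@4 ID@5 stall=0 (-) EX@6 MEM@7 WB@8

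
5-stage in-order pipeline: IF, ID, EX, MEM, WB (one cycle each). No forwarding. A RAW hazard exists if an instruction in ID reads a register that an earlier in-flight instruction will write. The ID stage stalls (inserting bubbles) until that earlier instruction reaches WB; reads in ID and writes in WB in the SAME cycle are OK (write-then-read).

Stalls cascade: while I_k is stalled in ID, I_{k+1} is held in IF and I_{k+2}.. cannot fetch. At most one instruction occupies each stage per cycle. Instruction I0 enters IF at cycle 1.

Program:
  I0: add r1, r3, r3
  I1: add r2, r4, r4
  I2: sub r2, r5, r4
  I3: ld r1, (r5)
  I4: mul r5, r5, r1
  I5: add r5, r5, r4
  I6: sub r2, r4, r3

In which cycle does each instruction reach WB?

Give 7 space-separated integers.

Answer: 5 6 7 8 11 14 15

Derivation:
I0 add r1 <- r3,r3: IF@1 ID@2 stall=0 (-) EX@3 MEM@4 WB@5
I1 add r2 <- r4,r4: IF@2 ID@3 stall=0 (-) EX@4 MEM@5 WB@6
I2 sub r2 <- r5,r4: IF@3 ID@4 stall=0 (-) EX@5 MEM@6 WB@7
I3 ld r1 <- r5: IF@4 ID@5 stall=0 (-) EX@6 MEM@7 WB@8
I4 mul r5 <- r5,r1: IF@5 ID@6 stall=2 (RAW on I3.r1 (WB@8)) EX@9 MEM@10 WB@11
I5 add r5 <- r5,r4: IF@6 ID@9 stall=2 (RAW on I4.r5 (WB@11)) EX@12 MEM@13 WB@14
I6 sub r2 <- r4,r3: IF@9 ID@12 stall=0 (-) EX@13 MEM@14 WB@15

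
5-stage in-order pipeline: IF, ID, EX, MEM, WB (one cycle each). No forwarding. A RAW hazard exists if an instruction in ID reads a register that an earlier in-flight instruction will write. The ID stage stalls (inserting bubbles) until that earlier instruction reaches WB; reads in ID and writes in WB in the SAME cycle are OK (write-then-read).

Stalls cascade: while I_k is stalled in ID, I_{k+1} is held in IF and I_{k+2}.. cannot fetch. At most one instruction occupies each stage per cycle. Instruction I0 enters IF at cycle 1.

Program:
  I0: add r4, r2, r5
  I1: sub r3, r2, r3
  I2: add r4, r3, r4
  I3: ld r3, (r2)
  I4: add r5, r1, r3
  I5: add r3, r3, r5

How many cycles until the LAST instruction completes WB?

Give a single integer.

I0 add r4 <- r2,r5: IF@1 ID@2 stall=0 (-) EX@3 MEM@4 WB@5
I1 sub r3 <- r2,r3: IF@2 ID@3 stall=0 (-) EX@4 MEM@5 WB@6
I2 add r4 <- r3,r4: IF@3 ID@4 stall=2 (RAW on I1.r3 (WB@6)) EX@7 MEM@8 WB@9
I3 ld r3 <- r2: IF@4 ID@7 stall=0 (-) EX@8 MEM@9 WB@10
I4 add r5 <- r1,r3: IF@7 ID@8 stall=2 (RAW on I3.r3 (WB@10)) EX@11 MEM@12 WB@13
I5 add r3 <- r3,r5: IF@8 ID@11 stall=2 (RAW on I4.r5 (WB@13)) EX@14 MEM@15 WB@16

Answer: 16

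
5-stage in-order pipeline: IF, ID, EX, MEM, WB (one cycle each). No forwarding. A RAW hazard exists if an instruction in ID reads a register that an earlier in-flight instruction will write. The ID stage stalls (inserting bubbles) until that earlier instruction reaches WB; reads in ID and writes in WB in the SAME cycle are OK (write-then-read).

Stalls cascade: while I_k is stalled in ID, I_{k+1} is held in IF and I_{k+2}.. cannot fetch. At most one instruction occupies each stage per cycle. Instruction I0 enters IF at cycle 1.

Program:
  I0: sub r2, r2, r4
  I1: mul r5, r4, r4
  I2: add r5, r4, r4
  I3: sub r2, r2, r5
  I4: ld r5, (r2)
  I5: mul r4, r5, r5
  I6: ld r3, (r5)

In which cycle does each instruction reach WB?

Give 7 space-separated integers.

I0 sub r2 <- r2,r4: IF@1 ID@2 stall=0 (-) EX@3 MEM@4 WB@5
I1 mul r5 <- r4,r4: IF@2 ID@3 stall=0 (-) EX@4 MEM@5 WB@6
I2 add r5 <- r4,r4: IF@3 ID@4 stall=0 (-) EX@5 MEM@6 WB@7
I3 sub r2 <- r2,r5: IF@4 ID@5 stall=2 (RAW on I2.r5 (WB@7)) EX@8 MEM@9 WB@10
I4 ld r5 <- r2: IF@5 ID@8 stall=2 (RAW on I3.r2 (WB@10)) EX@11 MEM@12 WB@13
I5 mul r4 <- r5,r5: IF@8 ID@11 stall=2 (RAW on I4.r5 (WB@13)) EX@14 MEM@15 WB@16
I6 ld r3 <- r5: IF@11 ID@14 stall=0 (-) EX@15 MEM@16 WB@17

Answer: 5 6 7 10 13 16 17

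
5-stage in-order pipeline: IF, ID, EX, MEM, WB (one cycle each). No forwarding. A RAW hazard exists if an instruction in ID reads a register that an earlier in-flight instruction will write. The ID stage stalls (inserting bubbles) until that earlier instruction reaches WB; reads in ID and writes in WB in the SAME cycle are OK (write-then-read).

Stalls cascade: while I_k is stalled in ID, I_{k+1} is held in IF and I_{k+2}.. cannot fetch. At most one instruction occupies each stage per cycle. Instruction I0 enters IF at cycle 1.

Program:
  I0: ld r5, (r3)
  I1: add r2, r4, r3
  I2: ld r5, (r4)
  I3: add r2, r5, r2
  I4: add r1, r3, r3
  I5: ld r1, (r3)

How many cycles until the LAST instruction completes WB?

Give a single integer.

I0 ld r5 <- r3: IF@1 ID@2 stall=0 (-) EX@3 MEM@4 WB@5
I1 add r2 <- r4,r3: IF@2 ID@3 stall=0 (-) EX@4 MEM@5 WB@6
I2 ld r5 <- r4: IF@3 ID@4 stall=0 (-) EX@5 MEM@6 WB@7
I3 add r2 <- r5,r2: IF@4 ID@5 stall=2 (RAW on I2.r5 (WB@7)) EX@8 MEM@9 WB@10
I4 add r1 <- r3,r3: IF@5 ID@8 stall=0 (-) EX@9 MEM@10 WB@11
I5 ld r1 <- r3: IF@8 ID@9 stall=0 (-) EX@10 MEM@11 WB@12

Answer: 12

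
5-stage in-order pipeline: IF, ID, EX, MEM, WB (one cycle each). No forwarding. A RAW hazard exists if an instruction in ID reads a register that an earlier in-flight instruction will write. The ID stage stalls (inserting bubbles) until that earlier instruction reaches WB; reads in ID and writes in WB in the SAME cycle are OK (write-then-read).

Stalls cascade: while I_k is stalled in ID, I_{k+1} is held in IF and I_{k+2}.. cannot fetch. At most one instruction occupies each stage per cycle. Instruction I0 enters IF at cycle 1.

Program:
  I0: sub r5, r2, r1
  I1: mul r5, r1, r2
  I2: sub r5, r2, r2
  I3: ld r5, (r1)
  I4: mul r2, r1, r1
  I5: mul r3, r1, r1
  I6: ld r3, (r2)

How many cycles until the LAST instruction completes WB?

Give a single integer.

I0 sub r5 <- r2,r1: IF@1 ID@2 stall=0 (-) EX@3 MEM@4 WB@5
I1 mul r5 <- r1,r2: IF@2 ID@3 stall=0 (-) EX@4 MEM@5 WB@6
I2 sub r5 <- r2,r2: IF@3 ID@4 stall=0 (-) EX@5 MEM@6 WB@7
I3 ld r5 <- r1: IF@4 ID@5 stall=0 (-) EX@6 MEM@7 WB@8
I4 mul r2 <- r1,r1: IF@5 ID@6 stall=0 (-) EX@7 MEM@8 WB@9
I5 mul r3 <- r1,r1: IF@6 ID@7 stall=0 (-) EX@8 MEM@9 WB@10
I6 ld r3 <- r2: IF@7 ID@8 stall=1 (RAW on I4.r2 (WB@9)) EX@10 MEM@11 WB@12

Answer: 12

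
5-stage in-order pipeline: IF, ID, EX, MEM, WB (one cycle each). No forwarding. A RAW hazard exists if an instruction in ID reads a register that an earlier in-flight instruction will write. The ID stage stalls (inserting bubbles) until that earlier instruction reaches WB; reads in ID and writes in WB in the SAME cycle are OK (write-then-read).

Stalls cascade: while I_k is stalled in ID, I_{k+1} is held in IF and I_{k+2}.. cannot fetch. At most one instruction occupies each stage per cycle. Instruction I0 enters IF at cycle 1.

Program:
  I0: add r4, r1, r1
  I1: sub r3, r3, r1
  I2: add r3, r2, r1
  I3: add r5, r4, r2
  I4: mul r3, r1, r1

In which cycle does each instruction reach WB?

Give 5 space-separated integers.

Answer: 5 6 7 8 9

Derivation:
I0 add r4 <- r1,r1: IF@1 ID@2 stall=0 (-) EX@3 MEM@4 WB@5
I1 sub r3 <- r3,r1: IF@2 ID@3 stall=0 (-) EX@4 MEM@5 WB@6
I2 add r3 <- r2,r1: IF@3 ID@4 stall=0 (-) EX@5 MEM@6 WB@7
I3 add r5 <- r4,r2: IF@4 ID@5 stall=0 (-) EX@6 MEM@7 WB@8
I4 mul r3 <- r1,r1: IF@5 ID@6 stall=0 (-) EX@7 MEM@8 WB@9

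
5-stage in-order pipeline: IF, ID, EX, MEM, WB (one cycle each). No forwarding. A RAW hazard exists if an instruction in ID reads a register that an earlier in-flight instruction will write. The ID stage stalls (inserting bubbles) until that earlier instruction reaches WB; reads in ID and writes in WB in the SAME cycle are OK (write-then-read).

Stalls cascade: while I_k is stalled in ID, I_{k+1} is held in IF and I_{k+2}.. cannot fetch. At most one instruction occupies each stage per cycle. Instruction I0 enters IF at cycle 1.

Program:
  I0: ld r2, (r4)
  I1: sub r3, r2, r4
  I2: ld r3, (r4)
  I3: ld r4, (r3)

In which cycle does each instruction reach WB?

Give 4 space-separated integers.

I0 ld r2 <- r4: IF@1 ID@2 stall=0 (-) EX@3 MEM@4 WB@5
I1 sub r3 <- r2,r4: IF@2 ID@3 stall=2 (RAW on I0.r2 (WB@5)) EX@6 MEM@7 WB@8
I2 ld r3 <- r4: IF@3 ID@6 stall=0 (-) EX@7 MEM@8 WB@9
I3 ld r4 <- r3: IF@6 ID@7 stall=2 (RAW on I2.r3 (WB@9)) EX@10 MEM@11 WB@12

Answer: 5 8 9 12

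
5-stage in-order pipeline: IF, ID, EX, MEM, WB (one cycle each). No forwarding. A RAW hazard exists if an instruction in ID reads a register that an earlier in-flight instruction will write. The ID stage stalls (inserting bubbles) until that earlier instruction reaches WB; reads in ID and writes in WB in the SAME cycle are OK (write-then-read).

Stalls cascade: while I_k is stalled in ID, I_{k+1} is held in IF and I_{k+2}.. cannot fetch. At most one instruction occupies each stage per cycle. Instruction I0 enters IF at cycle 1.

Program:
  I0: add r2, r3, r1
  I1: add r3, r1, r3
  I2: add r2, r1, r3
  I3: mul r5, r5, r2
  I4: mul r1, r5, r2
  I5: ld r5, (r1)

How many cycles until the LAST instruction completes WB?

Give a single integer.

I0 add r2 <- r3,r1: IF@1 ID@2 stall=0 (-) EX@3 MEM@4 WB@5
I1 add r3 <- r1,r3: IF@2 ID@3 stall=0 (-) EX@4 MEM@5 WB@6
I2 add r2 <- r1,r3: IF@3 ID@4 stall=2 (RAW on I1.r3 (WB@6)) EX@7 MEM@8 WB@9
I3 mul r5 <- r5,r2: IF@4 ID@7 stall=2 (RAW on I2.r2 (WB@9)) EX@10 MEM@11 WB@12
I4 mul r1 <- r5,r2: IF@7 ID@10 stall=2 (RAW on I3.r5 (WB@12)) EX@13 MEM@14 WB@15
I5 ld r5 <- r1: IF@10 ID@13 stall=2 (RAW on I4.r1 (WB@15)) EX@16 MEM@17 WB@18

Answer: 18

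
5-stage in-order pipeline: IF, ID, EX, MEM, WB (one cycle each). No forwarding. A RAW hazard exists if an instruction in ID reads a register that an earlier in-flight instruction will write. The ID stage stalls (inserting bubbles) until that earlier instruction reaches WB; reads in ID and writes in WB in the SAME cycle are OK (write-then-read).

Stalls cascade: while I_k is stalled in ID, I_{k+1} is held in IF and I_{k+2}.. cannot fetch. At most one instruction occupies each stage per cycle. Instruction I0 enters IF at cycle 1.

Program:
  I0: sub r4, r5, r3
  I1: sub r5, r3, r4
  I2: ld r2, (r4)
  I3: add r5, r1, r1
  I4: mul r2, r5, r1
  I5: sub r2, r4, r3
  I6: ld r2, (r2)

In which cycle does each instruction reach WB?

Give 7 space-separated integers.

Answer: 5 8 9 10 13 14 17

Derivation:
I0 sub r4 <- r5,r3: IF@1 ID@2 stall=0 (-) EX@3 MEM@4 WB@5
I1 sub r5 <- r3,r4: IF@2 ID@3 stall=2 (RAW on I0.r4 (WB@5)) EX@6 MEM@7 WB@8
I2 ld r2 <- r4: IF@3 ID@6 stall=0 (-) EX@7 MEM@8 WB@9
I3 add r5 <- r1,r1: IF@6 ID@7 stall=0 (-) EX@8 MEM@9 WB@10
I4 mul r2 <- r5,r1: IF@7 ID@8 stall=2 (RAW on I3.r5 (WB@10)) EX@11 MEM@12 WB@13
I5 sub r2 <- r4,r3: IF@8 ID@11 stall=0 (-) EX@12 MEM@13 WB@14
I6 ld r2 <- r2: IF@11 ID@12 stall=2 (RAW on I5.r2 (WB@14)) EX@15 MEM@16 WB@17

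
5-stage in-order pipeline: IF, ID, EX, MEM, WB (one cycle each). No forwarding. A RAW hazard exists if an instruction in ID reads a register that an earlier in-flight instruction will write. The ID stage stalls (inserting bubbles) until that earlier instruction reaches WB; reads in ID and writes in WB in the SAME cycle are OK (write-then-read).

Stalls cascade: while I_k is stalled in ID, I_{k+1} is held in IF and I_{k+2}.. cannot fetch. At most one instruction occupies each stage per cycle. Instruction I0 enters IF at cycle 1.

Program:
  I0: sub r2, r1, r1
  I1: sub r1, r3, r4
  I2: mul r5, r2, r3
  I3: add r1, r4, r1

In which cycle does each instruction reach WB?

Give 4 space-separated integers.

Answer: 5 6 8 9

Derivation:
I0 sub r2 <- r1,r1: IF@1 ID@2 stall=0 (-) EX@3 MEM@4 WB@5
I1 sub r1 <- r3,r4: IF@2 ID@3 stall=0 (-) EX@4 MEM@5 WB@6
I2 mul r5 <- r2,r3: IF@3 ID@4 stall=1 (RAW on I0.r2 (WB@5)) EX@6 MEM@7 WB@8
I3 add r1 <- r4,r1: IF@4 ID@6 stall=0 (-) EX@7 MEM@8 WB@9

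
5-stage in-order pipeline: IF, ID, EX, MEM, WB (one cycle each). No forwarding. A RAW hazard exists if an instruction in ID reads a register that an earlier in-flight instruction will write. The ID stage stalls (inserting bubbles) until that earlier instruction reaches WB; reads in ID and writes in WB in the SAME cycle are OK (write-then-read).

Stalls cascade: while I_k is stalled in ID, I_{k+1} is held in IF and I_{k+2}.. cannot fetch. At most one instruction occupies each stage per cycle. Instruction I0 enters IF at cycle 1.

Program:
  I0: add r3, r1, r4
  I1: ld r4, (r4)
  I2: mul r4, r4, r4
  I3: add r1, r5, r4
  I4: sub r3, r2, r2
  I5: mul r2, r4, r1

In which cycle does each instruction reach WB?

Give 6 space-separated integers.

Answer: 5 6 9 12 13 15

Derivation:
I0 add r3 <- r1,r4: IF@1 ID@2 stall=0 (-) EX@3 MEM@4 WB@5
I1 ld r4 <- r4: IF@2 ID@3 stall=0 (-) EX@4 MEM@5 WB@6
I2 mul r4 <- r4,r4: IF@3 ID@4 stall=2 (RAW on I1.r4 (WB@6)) EX@7 MEM@8 WB@9
I3 add r1 <- r5,r4: IF@4 ID@7 stall=2 (RAW on I2.r4 (WB@9)) EX@10 MEM@11 WB@12
I4 sub r3 <- r2,r2: IF@7 ID@10 stall=0 (-) EX@11 MEM@12 WB@13
I5 mul r2 <- r4,r1: IF@10 ID@11 stall=1 (RAW on I3.r1 (WB@12)) EX@13 MEM@14 WB@15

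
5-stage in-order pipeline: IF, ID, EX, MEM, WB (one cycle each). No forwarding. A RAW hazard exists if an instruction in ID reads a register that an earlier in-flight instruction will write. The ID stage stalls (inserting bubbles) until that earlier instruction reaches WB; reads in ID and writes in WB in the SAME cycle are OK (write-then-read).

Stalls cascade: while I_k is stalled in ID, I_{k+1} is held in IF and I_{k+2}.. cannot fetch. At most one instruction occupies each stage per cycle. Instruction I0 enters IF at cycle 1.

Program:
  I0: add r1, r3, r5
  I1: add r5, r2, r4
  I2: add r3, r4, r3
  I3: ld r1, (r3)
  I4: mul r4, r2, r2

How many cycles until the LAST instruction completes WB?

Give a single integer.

Answer: 11

Derivation:
I0 add r1 <- r3,r5: IF@1 ID@2 stall=0 (-) EX@3 MEM@4 WB@5
I1 add r5 <- r2,r4: IF@2 ID@3 stall=0 (-) EX@4 MEM@5 WB@6
I2 add r3 <- r4,r3: IF@3 ID@4 stall=0 (-) EX@5 MEM@6 WB@7
I3 ld r1 <- r3: IF@4 ID@5 stall=2 (RAW on I2.r3 (WB@7)) EX@8 MEM@9 WB@10
I4 mul r4 <- r2,r2: IF@5 ID@8 stall=0 (-) EX@9 MEM@10 WB@11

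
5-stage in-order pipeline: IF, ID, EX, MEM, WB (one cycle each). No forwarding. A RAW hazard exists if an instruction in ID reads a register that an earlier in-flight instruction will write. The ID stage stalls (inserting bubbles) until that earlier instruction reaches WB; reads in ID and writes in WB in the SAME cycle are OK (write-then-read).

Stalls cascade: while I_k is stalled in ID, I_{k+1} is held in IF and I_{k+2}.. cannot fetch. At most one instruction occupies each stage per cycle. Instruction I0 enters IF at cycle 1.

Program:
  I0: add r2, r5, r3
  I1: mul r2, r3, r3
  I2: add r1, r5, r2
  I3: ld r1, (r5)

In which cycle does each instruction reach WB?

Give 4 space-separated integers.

I0 add r2 <- r5,r3: IF@1 ID@2 stall=0 (-) EX@3 MEM@4 WB@5
I1 mul r2 <- r3,r3: IF@2 ID@3 stall=0 (-) EX@4 MEM@5 WB@6
I2 add r1 <- r5,r2: IF@3 ID@4 stall=2 (RAW on I1.r2 (WB@6)) EX@7 MEM@8 WB@9
I3 ld r1 <- r5: IF@4 ID@7 stall=0 (-) EX@8 MEM@9 WB@10

Answer: 5 6 9 10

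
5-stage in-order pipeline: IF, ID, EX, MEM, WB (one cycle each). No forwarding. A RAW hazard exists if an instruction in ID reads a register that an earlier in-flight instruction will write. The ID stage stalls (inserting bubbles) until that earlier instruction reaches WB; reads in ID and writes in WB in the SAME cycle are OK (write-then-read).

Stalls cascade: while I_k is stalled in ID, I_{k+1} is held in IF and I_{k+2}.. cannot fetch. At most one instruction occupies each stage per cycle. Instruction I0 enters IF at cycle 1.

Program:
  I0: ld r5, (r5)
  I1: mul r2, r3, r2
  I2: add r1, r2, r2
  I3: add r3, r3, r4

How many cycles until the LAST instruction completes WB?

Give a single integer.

I0 ld r5 <- r5: IF@1 ID@2 stall=0 (-) EX@3 MEM@4 WB@5
I1 mul r2 <- r3,r2: IF@2 ID@3 stall=0 (-) EX@4 MEM@5 WB@6
I2 add r1 <- r2,r2: IF@3 ID@4 stall=2 (RAW on I1.r2 (WB@6)) EX@7 MEM@8 WB@9
I3 add r3 <- r3,r4: IF@4 ID@7 stall=0 (-) EX@8 MEM@9 WB@10

Answer: 10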